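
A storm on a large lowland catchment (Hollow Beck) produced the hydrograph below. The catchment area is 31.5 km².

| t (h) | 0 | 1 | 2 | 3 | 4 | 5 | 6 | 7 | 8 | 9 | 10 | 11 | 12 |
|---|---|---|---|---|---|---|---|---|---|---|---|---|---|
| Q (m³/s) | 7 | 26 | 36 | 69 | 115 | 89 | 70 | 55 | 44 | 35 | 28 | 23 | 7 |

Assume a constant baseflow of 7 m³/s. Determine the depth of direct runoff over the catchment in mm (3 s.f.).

d ≈ 58.6 mm

Direct runoff: 0.0, 19.0, 29.0, 62.0, 108.0, 82.0, 63.0, 48.0, 37.0, 28.0, 21.0, 16.0, 0.0 m³/s; ΣQ_DR = 513.0 m³/s.
V = ΣQ_DR · Δt = 513.0 × 3600 s = 1.847 × 10^6 m³.
Over A = 31.5 km², depth = V / A = 58.6 mm.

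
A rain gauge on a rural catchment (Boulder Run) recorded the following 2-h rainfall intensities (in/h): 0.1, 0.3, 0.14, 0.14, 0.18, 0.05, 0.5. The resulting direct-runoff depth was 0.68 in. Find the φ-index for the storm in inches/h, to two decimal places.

φ ≈ 0.23 in/h

Only the 2 blocks with intensity above φ contribute runoff: 0.3, 0.5 in/h.
Σ(I−φ)·Δt = d  ⇒  (0.3+0.5 − 2φ)·2 = 0.68
φ = (0.8000 − 0.68/2) / 2 = 0.23 in/h.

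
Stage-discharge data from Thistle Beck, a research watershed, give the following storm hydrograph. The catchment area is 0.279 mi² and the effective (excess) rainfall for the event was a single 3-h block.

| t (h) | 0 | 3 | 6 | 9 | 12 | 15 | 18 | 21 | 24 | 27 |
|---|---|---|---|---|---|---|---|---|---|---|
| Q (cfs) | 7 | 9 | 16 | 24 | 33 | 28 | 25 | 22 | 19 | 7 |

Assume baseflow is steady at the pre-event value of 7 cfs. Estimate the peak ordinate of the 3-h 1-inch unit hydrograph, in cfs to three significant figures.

Direct runoff: 0.0, 2.0, 9.0, 17.0, 26.0, 21.0, 18.0, 15.0, 12.0, 0.0 cfs; ΣQ_DR = 120.0 cfs, peak = 26.0 cfs.
Runoff depth d = ΣQ_DR·Δt / A = 120.0 × 10800 / (0.279 mi²) = 1.999 in.
The 1-inch UH is the DRH scaled by (1 in)/d, so U_p = 26.0 × 1/1.999 = 13.0 cfs.

U_p ≈ 13.0 cfs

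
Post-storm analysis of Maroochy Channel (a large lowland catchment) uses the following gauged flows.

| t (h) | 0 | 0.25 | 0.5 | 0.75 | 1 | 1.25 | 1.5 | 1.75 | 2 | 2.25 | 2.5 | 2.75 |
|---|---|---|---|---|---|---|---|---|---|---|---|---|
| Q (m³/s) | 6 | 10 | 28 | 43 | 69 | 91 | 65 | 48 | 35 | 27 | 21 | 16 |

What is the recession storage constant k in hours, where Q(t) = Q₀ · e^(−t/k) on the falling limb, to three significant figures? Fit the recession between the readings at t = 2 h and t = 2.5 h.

On the falling limb, Q drops from 35 to 21 m³/s between t = 2 h and t = 2.5 h (Δt = 0.5 h).
k = −Δt / ln(Q₂/Q₁) = −0.5 / ln(21/35) = 0.979 h.

k ≈ 0.979 h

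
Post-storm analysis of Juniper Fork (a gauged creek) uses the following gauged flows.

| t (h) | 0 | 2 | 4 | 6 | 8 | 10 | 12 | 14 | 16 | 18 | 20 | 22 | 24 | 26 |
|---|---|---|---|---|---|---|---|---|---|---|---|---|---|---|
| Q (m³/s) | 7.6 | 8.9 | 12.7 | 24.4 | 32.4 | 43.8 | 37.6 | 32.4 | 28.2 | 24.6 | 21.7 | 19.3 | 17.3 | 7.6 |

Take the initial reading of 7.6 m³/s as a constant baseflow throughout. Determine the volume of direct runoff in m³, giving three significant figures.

Direct-runoff ordinates (Q − Q_b): 0.0, 1.3, 5.1, 16.8, 24.8, 36.2, 30.0, 24.8, 20.6, 17.0, 14.1, 11.7, 9.7, 0.0 m³/s.
ΣQ_DR = 212.1 m³/s.
With Δt = 2 h = 7200 s, V = ΣQ_DR · Δt = 212.1 × 7200 = 1.53 × 10^6 m³.

V ≈ 1.53 × 10^6 m³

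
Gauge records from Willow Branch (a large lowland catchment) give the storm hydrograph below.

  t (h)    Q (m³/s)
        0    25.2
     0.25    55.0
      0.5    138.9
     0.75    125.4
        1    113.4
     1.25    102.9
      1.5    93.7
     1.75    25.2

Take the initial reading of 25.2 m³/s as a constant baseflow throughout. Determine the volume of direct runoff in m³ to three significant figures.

V ≈ 4.30 × 10^5 m³

Direct-runoff ordinates (Q − Q_b): 0.0, 29.8, 113.7, 100.2, 88.2, 77.7, 68.5, 0.0 m³/s.
ΣQ_DR = 478.1 m³/s.
With Δt = 0.25 h = 900 s, V = ΣQ_DR · Δt = 478.1 × 900 = 4.30 × 10^5 m³.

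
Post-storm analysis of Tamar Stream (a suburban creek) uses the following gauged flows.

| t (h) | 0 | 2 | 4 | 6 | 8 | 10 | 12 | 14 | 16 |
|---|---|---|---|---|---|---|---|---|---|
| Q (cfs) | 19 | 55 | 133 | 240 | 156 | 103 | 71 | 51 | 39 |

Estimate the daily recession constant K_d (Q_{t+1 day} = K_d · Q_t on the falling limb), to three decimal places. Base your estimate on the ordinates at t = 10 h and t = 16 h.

Between t = 10 h and t = 16 h the flow falls from 103 to 39 cfs over 3×2 h = 6 h.
Per-interval ratio K = (39/103)^(1/3) = 0.7235; K_d = K^(24/2) = 0.021.

K_d ≈ 0.021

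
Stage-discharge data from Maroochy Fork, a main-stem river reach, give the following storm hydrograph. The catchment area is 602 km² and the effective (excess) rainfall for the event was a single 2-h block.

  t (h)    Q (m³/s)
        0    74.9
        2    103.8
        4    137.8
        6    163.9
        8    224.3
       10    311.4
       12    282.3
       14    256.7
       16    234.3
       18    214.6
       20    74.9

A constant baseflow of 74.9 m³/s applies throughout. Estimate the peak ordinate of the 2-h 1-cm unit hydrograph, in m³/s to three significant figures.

Direct runoff: 0.0, 28.9, 62.9, 89.0, 149.4, 236.5, 207.4, 181.8, 159.4, 139.7, 0.0 m³/s; ΣQ_DR = 1255 m³/s, peak = 236.5 m³/s.
Runoff depth d = ΣQ_DR·Δt / A = 1255 × 7200 / (602 km²) = 15.01 mm.
The 1-cm UH is the DRH scaled by (10 mm)/d, so U_p = 236.5 × 10/15.01 = 158 m³/s.

U_p ≈ 158 m³/s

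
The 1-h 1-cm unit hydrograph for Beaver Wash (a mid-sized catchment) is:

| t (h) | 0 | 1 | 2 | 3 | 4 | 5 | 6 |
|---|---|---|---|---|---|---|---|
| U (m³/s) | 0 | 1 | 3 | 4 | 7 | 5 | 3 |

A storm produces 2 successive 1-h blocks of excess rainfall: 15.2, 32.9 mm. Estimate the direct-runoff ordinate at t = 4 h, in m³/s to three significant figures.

Q ≈ 23.8 m³/s

By discrete convolution, Q_j = Σ (P_i / 10 mm) · U_{j−i}.
At t = 4 h (j=4): Q = (15.2/10)·7 + (32.9/10)·4 = 23.8 m³/s.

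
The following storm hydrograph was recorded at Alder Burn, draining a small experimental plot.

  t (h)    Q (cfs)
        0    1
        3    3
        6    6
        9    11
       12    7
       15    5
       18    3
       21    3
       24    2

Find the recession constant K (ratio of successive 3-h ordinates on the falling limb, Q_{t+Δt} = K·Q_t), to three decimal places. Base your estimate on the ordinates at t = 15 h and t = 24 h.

K ≈ 0.737

Using the recession-limb readings at t = 15 h and t = 24 h: Q falls from 5 to 2 cfs over 3 intervals.
K = (Q₂/Q₁)^(1/3) = (2/5)^(1/3) = 0.737.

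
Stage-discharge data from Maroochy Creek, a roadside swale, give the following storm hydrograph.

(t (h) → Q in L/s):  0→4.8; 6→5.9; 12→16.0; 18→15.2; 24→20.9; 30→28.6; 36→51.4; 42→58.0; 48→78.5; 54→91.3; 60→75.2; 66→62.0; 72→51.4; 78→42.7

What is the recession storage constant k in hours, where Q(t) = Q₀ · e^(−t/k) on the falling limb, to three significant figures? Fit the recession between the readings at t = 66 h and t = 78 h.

k ≈ 32.2 h

On the falling limb, Q drops from 62.0 to 42.7 L/s between t = 66 h and t = 78 h (Δt = 12 h).
k = −Δt / ln(Q₂/Q₁) = −12 / ln(42.7/62.0) = 32.2 h.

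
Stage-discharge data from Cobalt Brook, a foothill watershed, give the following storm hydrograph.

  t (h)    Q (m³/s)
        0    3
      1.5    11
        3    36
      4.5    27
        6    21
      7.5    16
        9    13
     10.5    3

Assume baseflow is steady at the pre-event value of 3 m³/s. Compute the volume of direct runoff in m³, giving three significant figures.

Direct-runoff ordinates (Q − Q_b): 0.0, 8.0, 33.0, 24.0, 18.0, 13.0, 10.0, 0.0 m³/s.
ΣQ_DR = 106.0 m³/s.
With Δt = 1.5 h = 5400 s, V = ΣQ_DR · Δt = 106.0 × 5400 = 5.72 × 10^5 m³.

V ≈ 5.72 × 10^5 m³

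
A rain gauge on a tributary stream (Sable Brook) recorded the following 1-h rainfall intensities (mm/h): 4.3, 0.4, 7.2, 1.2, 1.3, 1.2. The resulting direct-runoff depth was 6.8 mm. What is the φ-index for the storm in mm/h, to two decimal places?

φ ≈ 2.35 mm/h

Only the 2 blocks with intensity above φ contribute runoff: 4.3, 7.2 mm/h.
Σ(I−φ)·Δt = d  ⇒  (4.3+7.2 − 2φ)·1 = 6.8
φ = (11.50 − 6.8/1) / 2 = 2.35 mm/h.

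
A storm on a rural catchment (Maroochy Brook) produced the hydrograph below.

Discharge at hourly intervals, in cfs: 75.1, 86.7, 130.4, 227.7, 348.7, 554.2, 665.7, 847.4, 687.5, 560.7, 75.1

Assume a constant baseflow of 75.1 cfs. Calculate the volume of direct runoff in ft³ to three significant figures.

V ≈ 1.24 × 10^7 ft³

Direct-runoff ordinates (Q − Q_b): 0.0, 11.6, 55.3, 152.6, 273.6, 479.1, 590.6, 772.3, 612.4, 485.6, 0.0 cfs.
ΣQ_DR = 3433 cfs.
With Δt = 1 h = 3600 s, V = ΣQ_DR · Δt = 3433 × 3600 = 1.24 × 10^7 ft³.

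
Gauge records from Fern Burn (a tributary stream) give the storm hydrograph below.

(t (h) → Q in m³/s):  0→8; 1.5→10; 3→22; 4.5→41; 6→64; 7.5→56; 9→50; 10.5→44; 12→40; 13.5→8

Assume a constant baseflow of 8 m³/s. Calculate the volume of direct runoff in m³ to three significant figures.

Direct-runoff ordinates (Q − Q_b): 0.0, 2.0, 14.0, 33.0, 56.0, 48.0, 42.0, 36.0, 32.0, 0.0 m³/s.
ΣQ_DR = 263.0 m³/s.
With Δt = 1.5 h = 5400 s, V = ΣQ_DR · Δt = 263.0 × 5400 = 1.42 × 10^6 m³.

V ≈ 1.42 × 10^6 m³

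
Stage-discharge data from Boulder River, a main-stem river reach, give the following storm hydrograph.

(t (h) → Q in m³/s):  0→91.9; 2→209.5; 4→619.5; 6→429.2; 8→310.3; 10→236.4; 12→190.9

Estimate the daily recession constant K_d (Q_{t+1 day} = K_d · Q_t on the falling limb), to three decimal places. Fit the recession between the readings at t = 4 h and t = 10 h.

K_d ≈ 0.021

Between t = 4 h and t = 10 h the flow falls from 619.5 to 236.4 m³/s over 3×2 h = 6 h.
Per-interval ratio K = (236.4/619.5)^(1/3) = 0.7253; K_d = K^(24/2) = 0.021.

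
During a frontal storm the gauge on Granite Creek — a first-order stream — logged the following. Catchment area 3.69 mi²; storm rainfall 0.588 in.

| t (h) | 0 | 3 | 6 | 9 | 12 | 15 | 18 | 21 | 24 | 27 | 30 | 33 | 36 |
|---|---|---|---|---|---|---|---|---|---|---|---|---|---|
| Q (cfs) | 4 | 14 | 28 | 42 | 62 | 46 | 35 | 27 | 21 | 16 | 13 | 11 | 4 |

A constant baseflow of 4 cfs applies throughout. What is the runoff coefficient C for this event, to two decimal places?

C ≈ 0.58

ΣQ_DR = 271.0 cfs; V = ΣQ_DR·Δt = 2.927 × 10^6 ft³.
Runoff depth d = V / A = 0.3414 in.
C = d / P = 0.3414 / 0.588 = 0.58.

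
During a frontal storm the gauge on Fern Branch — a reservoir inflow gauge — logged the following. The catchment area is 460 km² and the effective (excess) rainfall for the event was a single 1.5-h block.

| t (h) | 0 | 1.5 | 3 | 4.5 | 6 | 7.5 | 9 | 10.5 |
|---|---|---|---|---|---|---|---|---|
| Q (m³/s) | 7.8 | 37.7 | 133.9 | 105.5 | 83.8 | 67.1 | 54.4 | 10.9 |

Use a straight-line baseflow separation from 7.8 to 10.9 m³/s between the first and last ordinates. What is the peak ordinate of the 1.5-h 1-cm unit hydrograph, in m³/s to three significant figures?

Direct runoff: 0.00, 29.46, 125.21, 96.37, 74.23, 57.09, 43.94, 0.00 m³/s; ΣQ_DR = 426.3 m³/s, peak = 125.21 m³/s.
Runoff depth d = ΣQ_DR·Δt / A = 426.3 × 5400 / (460 km²) = 5.004 mm.
The 1-cm UH is the DRH scaled by (10 mm)/d, so U_p = 125.21 × 10/5.004 = 250 m³/s.

U_p ≈ 250 m³/s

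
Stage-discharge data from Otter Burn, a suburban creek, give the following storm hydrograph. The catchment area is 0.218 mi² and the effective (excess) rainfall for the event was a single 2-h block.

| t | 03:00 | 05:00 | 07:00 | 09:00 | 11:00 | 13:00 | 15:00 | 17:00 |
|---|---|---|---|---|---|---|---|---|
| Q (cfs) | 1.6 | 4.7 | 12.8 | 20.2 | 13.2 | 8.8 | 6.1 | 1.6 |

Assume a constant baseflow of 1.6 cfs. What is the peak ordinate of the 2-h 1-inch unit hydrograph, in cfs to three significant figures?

U_p ≈ 23.3 cfs

Direct runoff: 0.0, 3.1, 11.2, 18.6, 11.6, 7.2, 4.5, 0.0 cfs; ΣQ_DR = 56.20 cfs, peak = 18.6 cfs.
Runoff depth d = ΣQ_DR·Δt / A = 56.20 × 7200 / (0.218 mi²) = 0.7990 in.
The 1-inch UH is the DRH scaled by (1 in)/d, so U_p = 18.6 × 1/0.7990 = 23.3 cfs.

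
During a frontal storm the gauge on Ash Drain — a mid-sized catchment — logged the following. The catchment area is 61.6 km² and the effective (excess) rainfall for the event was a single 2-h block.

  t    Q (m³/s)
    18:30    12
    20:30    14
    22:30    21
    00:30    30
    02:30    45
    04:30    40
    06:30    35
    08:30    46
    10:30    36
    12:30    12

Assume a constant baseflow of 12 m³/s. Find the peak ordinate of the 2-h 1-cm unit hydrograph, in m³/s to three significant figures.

U_p ≈ 17.0 m³/s

Direct runoff: 0.0, 2.0, 9.0, 18.0, 33.0, 28.0, 23.0, 34.0, 24.0, 0.0 m³/s; ΣQ_DR = 171.0 m³/s, peak = 34.0 m³/s.
Runoff depth d = ΣQ_DR·Δt / A = 171.0 × 7200 / (61.6 km²) = 19.99 mm.
The 1-cm UH is the DRH scaled by (10 mm)/d, so U_p = 34.0 × 10/19.99 = 17.0 m³/s.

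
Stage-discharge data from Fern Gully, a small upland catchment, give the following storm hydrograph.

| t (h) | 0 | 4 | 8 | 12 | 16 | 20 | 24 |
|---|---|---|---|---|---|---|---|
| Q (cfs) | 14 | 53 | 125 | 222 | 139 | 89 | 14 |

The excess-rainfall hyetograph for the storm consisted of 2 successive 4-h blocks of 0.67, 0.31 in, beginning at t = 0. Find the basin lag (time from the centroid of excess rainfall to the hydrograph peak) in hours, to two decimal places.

Centroid of excess rainfall: t_c = Σ P_i·t̄_i / ΣP_i = 3.2653 h (block centres at 2, 6 h).
Hydrograph peak occurs at t = 12 h, so basin lag t_L = 12 − 3.2653 = 8.73 h.

t_L ≈ 8.73 h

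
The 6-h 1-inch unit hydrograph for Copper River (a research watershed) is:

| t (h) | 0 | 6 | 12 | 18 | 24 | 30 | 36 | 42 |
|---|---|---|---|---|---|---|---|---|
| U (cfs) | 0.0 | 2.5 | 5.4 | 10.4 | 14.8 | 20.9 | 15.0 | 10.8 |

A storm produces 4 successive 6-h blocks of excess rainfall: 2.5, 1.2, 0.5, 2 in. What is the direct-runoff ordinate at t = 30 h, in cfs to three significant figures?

By discrete convolution, Q_j = Σ (P_i / 1 in) · U_{j−i}.
At t = 30 h (j=5): Q = (2.5/1)·20.9 + (1.2/1)·14.8 + (0.5/1)·10.4 + (2/1)·5.4 = 86.0 cfs.

Q ≈ 86.0 cfs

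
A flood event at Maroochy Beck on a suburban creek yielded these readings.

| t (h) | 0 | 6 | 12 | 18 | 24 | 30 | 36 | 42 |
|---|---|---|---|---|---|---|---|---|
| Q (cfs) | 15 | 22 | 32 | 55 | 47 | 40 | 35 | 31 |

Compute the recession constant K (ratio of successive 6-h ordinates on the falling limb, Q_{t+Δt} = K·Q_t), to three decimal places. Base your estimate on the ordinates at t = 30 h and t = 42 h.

Using the recession-limb readings at t = 30 h and t = 42 h: Q falls from 40 to 31 cfs over 2 intervals.
K = (Q₂/Q₁)^(1/2) = (31/40)^(1/2) = 0.880.

K ≈ 0.880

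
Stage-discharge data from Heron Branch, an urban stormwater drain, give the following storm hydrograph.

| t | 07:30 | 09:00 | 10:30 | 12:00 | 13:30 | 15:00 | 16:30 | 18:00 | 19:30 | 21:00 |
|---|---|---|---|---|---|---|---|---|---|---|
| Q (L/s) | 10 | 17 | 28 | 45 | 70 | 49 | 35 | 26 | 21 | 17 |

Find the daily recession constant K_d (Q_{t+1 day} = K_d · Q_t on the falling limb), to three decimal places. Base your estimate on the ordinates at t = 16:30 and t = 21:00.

K_d ≈ 0.021

Between t = 16:30 and t = 21:00 the flow falls from 35 to 17 L/s over 3×1.5 h = 4.5 h.
Per-interval ratio K = (17/35)^(1/3) = 0.7861; K_d = K^(24/1.5) = 0.021.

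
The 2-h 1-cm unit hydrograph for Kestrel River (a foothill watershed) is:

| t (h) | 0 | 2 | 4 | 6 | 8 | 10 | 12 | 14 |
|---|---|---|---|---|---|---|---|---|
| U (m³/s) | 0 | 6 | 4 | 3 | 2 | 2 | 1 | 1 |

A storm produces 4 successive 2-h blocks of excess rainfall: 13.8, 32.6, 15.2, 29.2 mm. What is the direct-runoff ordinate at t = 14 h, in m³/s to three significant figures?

By discrete convolution, Q_j = Σ (P_i / 10 mm) · U_{j−i}.
At t = 14 h (j=7): Q = (13.8/10)·1 + (32.6/10)·1 + (15.2/10)·2 + (29.2/10)·2 = 13.5 m³/s.

Q ≈ 13.5 m³/s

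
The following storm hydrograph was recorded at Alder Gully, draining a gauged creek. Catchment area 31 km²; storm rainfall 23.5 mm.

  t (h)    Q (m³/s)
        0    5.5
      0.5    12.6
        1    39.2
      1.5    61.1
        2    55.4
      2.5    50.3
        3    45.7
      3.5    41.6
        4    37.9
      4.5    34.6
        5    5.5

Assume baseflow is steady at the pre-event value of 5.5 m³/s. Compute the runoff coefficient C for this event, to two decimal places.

C ≈ 0.81

ΣQ_DR = 328.9 m³/s; V = ΣQ_DR·Δt = 5.920 × 10^5 m³.
Runoff depth d = V / A = 19.10 mm.
C = d / P = 19.10 / 23.5 = 0.81.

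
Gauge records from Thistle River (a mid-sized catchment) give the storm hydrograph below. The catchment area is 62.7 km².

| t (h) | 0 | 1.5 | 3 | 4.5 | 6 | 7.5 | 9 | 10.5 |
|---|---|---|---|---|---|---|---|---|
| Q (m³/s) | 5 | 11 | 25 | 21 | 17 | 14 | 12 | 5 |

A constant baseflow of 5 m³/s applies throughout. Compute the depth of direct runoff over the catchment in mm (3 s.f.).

d ≈ 6.03 mm

Direct runoff: 0.0, 6.0, 20.0, 16.0, 12.0, 9.0, 7.0, 0.0 m³/s; ΣQ_DR = 70.00 m³/s.
V = ΣQ_DR · Δt = 70.00 × 5400 s = 3.780 × 10^5 m³.
Over A = 62.7 km², depth = V / A = 6.03 mm.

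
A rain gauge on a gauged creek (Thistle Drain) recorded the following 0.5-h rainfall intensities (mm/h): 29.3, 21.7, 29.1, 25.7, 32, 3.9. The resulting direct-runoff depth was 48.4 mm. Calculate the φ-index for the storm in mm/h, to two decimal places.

Only the 5 blocks with intensity above φ contribute runoff: 29.3, 21.7, 29.1, 25.7, 32 mm/h.
Σ(I−φ)·Δt = d  ⇒  (29.3+21.7+29.1+25.7+32 − 5φ)·0.5 = 48.4
φ = (137.8 − 48.4/0.5) / 5 = 8.20 mm/h.

φ ≈ 8.20 mm/h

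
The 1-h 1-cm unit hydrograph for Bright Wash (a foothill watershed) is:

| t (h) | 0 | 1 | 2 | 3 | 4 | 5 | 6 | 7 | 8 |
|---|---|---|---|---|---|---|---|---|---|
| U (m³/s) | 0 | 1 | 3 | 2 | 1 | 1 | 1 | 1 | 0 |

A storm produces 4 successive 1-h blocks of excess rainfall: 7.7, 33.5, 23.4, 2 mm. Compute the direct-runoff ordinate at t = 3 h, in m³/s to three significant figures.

By discrete convolution, Q_j = Σ (P_i / 10 mm) · U_{j−i}.
At t = 3 h (j=3): Q = (7.7/10)·2 + (33.5/10)·3 + (23.4/10)·1 + (2/10)·0 = 13.9 m³/s.

Q ≈ 13.9 m³/s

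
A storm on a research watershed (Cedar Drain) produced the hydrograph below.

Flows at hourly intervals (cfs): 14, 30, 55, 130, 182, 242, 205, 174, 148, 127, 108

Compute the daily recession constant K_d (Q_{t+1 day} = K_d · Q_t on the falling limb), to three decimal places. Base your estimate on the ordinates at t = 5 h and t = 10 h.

Between t = 5 h and t = 10 h the flow falls from 242 to 108 cfs over 5×1 h = 5 h.
Per-interval ratio K = (108/242)^(1/5) = 0.8510; K_d = K^(24/1) = 0.021.

K_d ≈ 0.021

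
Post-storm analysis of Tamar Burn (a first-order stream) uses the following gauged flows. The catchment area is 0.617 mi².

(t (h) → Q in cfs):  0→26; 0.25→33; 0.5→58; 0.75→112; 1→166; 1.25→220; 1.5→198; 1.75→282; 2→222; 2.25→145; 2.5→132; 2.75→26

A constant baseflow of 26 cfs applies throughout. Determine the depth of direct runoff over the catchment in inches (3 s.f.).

Direct runoff: 0.0, 7.0, 32.0, 86.0, 140.0, 194.0, 172.0, 256.0, 196.0, 119.0, 106.0, 0.0 cfs; ΣQ_DR = 1308 cfs.
V = ΣQ_DR · Δt = 1308 × 900 s = 1.177 × 10^6 ft³.
Over A = 0.617 mi², depth = V / A = 0.821 in.

d ≈ 0.821 in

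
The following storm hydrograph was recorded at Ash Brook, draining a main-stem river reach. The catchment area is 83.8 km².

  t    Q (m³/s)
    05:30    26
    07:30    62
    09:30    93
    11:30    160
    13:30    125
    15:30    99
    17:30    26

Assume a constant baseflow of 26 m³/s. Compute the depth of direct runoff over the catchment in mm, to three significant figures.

Direct runoff: 0.0, 36.0, 67.0, 134.0, 99.0, 73.0, 0.0 m³/s; ΣQ_DR = 409.0 m³/s.
V = ΣQ_DR · Δt = 409.0 × 7200 s = 2.945 × 10^6 m³.
Over A = 83.8 km², depth = V / A = 35.1 mm.

d ≈ 35.1 mm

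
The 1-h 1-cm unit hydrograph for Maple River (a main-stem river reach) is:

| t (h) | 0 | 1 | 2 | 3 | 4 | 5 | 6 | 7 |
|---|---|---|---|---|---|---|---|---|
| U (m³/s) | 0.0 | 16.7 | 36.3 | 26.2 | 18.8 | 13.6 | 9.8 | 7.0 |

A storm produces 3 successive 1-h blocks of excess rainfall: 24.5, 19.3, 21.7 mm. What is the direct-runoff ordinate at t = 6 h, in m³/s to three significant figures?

By discrete convolution, Q_j = Σ (P_i / 10 mm) · U_{j−i}.
At t = 6 h (j=6): Q = (24.5/10)·9.8 + (19.3/10)·13.6 + (21.7/10)·18.8 = 91.1 m³/s.

Q ≈ 91.1 m³/s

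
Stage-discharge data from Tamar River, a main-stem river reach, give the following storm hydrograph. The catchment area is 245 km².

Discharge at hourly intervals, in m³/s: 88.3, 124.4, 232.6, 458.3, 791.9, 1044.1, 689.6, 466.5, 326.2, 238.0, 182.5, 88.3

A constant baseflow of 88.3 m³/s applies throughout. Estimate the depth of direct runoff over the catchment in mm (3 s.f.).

d ≈ 53.9 mm

Direct runoff: 0.0, 36.1, 144.3, 370.0, 703.6, 955.8, 601.3, 378.2, 237.9, 149.7, 94.2, 0.0 m³/s; ΣQ_DR = 3671 m³/s.
V = ΣQ_DR · Δt = 3671 × 3600 s = 1.322 × 10^7 m³.
Over A = 245 km², depth = V / A = 53.9 mm.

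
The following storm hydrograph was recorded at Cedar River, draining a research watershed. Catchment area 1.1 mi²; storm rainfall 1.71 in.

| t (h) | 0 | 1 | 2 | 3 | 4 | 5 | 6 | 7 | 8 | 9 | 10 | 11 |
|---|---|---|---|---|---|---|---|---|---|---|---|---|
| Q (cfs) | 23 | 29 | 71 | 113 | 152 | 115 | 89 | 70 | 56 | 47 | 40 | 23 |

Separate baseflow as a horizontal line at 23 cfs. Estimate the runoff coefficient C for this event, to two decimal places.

C ≈ 0.45

ΣQ_DR = 552.0 cfs; V = ΣQ_DR·Δt = 1.987 × 10^6 ft³.
Runoff depth d = V / A = 0.7776 in.
C = d / P = 0.7776 / 1.71 = 0.45.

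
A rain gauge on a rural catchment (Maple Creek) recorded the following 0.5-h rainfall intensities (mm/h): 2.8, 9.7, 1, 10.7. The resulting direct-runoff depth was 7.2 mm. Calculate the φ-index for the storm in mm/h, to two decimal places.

Only the 2 blocks with intensity above φ contribute runoff: 9.7, 10.7 mm/h.
Σ(I−φ)·Δt = d  ⇒  (9.7+10.7 − 2φ)·0.5 = 7.2
φ = (20.40 − 7.2/0.5) / 2 = 3.00 mm/h.

φ ≈ 3.00 mm/h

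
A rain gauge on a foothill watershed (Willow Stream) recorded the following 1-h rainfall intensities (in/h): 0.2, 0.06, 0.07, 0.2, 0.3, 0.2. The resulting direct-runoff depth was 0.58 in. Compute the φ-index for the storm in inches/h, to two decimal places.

φ ≈ 0.08 in/h

Only the 4 blocks with intensity above φ contribute runoff: 0.2, 0.2, 0.3, 0.2 in/h.
Σ(I−φ)·Δt = d  ⇒  (0.2+0.2+0.3+0.2 − 4φ)·1 = 0.58
φ = (0.9000 − 0.58/1) / 4 = 0.08 in/h.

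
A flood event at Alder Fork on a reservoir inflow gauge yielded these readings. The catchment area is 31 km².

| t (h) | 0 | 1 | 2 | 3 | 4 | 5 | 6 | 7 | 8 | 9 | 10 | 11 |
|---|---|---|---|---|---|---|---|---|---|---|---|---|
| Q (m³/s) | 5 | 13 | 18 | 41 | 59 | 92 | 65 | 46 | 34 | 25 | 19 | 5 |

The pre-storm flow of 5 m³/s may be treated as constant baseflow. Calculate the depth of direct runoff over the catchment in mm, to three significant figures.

d ≈ 42.0 mm

Direct runoff: 0.0, 8.0, 13.0, 36.0, 54.0, 87.0, 60.0, 41.0, 29.0, 20.0, 14.0, 0.0 m³/s; ΣQ_DR = 362.0 m³/s.
V = ΣQ_DR · Δt = 362.0 × 3600 s = 1.303 × 10^6 m³.
Over A = 31 km², depth = V / A = 42.0 mm.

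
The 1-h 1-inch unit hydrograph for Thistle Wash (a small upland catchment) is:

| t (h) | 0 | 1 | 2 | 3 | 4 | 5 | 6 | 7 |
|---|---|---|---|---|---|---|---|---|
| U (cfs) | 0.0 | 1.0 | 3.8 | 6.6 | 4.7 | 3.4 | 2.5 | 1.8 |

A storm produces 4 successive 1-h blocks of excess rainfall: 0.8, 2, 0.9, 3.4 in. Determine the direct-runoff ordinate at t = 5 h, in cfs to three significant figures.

By discrete convolution, Q_j = Σ (P_i / 1 in) · U_{j−i}.
At t = 5 h (j=5): Q = (0.8/1)·3.4 + (2/1)·4.7 + (0.9/1)·6.6 + (3.4/1)·3.8 = 31.0 cfs.

Q ≈ 31.0 cfs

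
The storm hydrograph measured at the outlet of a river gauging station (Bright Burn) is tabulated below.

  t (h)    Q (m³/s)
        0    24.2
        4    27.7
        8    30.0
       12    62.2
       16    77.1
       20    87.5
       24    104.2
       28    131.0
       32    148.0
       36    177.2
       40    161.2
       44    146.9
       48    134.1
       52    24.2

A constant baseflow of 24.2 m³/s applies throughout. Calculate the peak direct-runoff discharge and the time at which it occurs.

Subtracting baseflow gives direct-runoff ordinates: 0.0, 3.5, 5.8, 38.0, 52.9, 63.3, 80.0, 106.8, 123.8, 153.0, 137.0, 122.7, 109.9, 0.0 m³/s.
The maximum is 153.0 m³/s, occurring at the reading for t = 36 h.

Q_p = 153.0 m³/s at t = 36 h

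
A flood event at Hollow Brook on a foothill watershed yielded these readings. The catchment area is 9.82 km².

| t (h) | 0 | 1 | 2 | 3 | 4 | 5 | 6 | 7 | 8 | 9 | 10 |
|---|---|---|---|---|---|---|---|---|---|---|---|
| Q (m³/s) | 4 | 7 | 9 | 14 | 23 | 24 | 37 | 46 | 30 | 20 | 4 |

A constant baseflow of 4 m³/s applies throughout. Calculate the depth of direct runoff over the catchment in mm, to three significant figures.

Direct runoff: 0.0, 3.0, 5.0, 10.0, 19.0, 20.0, 33.0, 42.0, 26.0, 16.0, 0.0 m³/s; ΣQ_DR = 174.0 m³/s.
V = ΣQ_DR · Δt = 174.0 × 3600 s = 6.264 × 10^5 m³.
Over A = 9.82 km², depth = V / A = 63.8 mm.

d ≈ 63.8 mm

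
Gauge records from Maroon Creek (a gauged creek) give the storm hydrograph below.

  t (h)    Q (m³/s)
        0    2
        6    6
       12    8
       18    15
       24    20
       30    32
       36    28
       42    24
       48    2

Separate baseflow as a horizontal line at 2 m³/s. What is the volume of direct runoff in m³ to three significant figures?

V ≈ 2.57 × 10^6 m³

Direct-runoff ordinates (Q − Q_b): 0.0, 4.0, 6.0, 13.0, 18.0, 30.0, 26.0, 22.0, 0.0 m³/s.
ΣQ_DR = 119.0 m³/s.
With Δt = 6 h = 21600 s, V = ΣQ_DR · Δt = 119.0 × 21600 = 2.57 × 10^6 m³.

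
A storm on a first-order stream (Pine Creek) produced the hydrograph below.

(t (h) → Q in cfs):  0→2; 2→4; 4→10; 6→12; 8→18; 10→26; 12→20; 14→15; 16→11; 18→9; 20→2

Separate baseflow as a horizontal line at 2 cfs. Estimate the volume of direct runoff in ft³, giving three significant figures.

V ≈ 7.70 × 10^5 ft³

Direct-runoff ordinates (Q − Q_b): 0.0, 2.0, 8.0, 10.0, 16.0, 24.0, 18.0, 13.0, 9.0, 7.0, 0.0 cfs.
ΣQ_DR = 107.0 cfs.
With Δt = 2 h = 7200 s, V = ΣQ_DR · Δt = 107.0 × 7200 = 7.70 × 10^5 ft³.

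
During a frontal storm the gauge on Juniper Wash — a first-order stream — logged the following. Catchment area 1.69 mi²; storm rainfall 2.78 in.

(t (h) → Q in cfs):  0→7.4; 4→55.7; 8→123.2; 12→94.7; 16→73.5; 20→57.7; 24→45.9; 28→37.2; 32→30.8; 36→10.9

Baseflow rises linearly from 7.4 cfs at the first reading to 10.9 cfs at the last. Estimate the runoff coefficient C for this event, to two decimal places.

ΣQ_DR = 445.5 cfs; V = ΣQ_DR·Δt = 6.415 × 10^6 ft³.
Runoff depth d = V / A = 1.634 in.
C = d / P = 1.634 / 2.78 = 0.59.

C ≈ 0.59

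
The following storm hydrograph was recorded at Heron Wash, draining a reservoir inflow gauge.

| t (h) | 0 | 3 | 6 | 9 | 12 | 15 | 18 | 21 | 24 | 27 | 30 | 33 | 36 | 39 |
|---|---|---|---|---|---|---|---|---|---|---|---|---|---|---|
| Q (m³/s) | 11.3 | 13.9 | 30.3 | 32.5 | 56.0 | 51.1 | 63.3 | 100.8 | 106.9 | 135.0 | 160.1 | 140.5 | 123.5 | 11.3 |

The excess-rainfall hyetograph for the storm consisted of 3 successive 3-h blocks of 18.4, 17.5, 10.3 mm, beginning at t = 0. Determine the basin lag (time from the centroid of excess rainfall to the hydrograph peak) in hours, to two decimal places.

Centroid of excess rainfall: t_c = Σ P_i·t̄_i / ΣP_i = 3.9740 h (block centres at 1.5, 4.5, 7.5 h).
Hydrograph peak occurs at t = 30 h, so basin lag t_L = 30 − 3.9740 = 26.03 h.

t_L ≈ 26.03 h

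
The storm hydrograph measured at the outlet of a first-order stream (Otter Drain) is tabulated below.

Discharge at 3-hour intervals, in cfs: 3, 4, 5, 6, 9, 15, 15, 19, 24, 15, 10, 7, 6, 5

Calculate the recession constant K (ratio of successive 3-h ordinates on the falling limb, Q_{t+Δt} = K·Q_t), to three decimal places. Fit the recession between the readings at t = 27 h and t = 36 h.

Using the recession-limb readings at t = 27 h and t = 36 h: Q falls from 15 to 6 cfs over 3 intervals.
K = (Q₂/Q₁)^(1/3) = (6/15)^(1/3) = 0.737.

K ≈ 0.737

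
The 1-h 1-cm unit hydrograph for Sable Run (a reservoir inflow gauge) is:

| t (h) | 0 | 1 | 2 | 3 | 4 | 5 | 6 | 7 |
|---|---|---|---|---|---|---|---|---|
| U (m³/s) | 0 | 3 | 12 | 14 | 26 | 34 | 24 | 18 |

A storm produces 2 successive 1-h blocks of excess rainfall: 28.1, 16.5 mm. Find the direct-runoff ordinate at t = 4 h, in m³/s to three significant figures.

Q ≈ 96.2 m³/s

By discrete convolution, Q_j = Σ (P_i / 10 mm) · U_{j−i}.
At t = 4 h (j=4): Q = (28.1/10)·26 + (16.5/10)·14 = 96.2 m³/s.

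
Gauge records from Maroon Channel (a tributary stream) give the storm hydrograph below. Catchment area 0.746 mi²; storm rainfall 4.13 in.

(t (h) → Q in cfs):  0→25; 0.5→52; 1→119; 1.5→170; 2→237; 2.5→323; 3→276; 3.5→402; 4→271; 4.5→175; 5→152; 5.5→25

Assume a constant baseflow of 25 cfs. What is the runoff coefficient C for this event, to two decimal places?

C ≈ 0.48

ΣQ_DR = 1927 cfs; V = ΣQ_DR·Δt = 3.469 × 10^6 ft³.
Runoff depth d = V / A = 2.001 in.
C = d / P = 2.001 / 4.13 = 0.48.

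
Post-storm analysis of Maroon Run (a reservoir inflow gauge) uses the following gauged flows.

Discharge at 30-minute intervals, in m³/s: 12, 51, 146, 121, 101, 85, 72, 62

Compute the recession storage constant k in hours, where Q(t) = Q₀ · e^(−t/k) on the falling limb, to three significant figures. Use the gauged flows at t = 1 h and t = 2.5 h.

On the falling limb, Q drops from 146 to 85 m³/s between t = 1 h and t = 2.5 h (Δt = 1.5 h).
k = −Δt / ln(Q₂/Q₁) = −1.5 / ln(85/146) = 2.77 h.

k ≈ 2.77 h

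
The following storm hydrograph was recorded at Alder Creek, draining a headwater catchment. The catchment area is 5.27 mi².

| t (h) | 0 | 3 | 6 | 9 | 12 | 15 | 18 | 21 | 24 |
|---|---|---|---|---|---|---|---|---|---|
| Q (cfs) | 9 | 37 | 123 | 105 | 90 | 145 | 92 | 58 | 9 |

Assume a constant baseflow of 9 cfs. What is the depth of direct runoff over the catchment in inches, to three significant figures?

Direct runoff: 0.0, 28.0, 114.0, 96.0, 81.0, 136.0, 83.0, 49.0, 0.0 cfs; ΣQ_DR = 587.0 cfs.
V = ΣQ_DR · Δt = 587.0 × 10800 s = 6.340 × 10^6 ft³.
Over A = 5.27 mi², depth = V / A = 0.518 in.

d ≈ 0.518 in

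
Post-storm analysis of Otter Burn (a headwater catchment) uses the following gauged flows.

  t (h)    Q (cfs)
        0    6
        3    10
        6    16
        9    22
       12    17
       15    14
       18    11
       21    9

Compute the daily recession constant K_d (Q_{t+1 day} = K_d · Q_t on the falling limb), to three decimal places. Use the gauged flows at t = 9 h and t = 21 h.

K_d ≈ 0.167

Between t = 9 h and t = 21 h the flow falls from 22 to 9 cfs over 4×3 h = 12 h.
Per-interval ratio K = (9/22)^(1/4) = 0.7998; K_d = K^(24/3) = 0.167.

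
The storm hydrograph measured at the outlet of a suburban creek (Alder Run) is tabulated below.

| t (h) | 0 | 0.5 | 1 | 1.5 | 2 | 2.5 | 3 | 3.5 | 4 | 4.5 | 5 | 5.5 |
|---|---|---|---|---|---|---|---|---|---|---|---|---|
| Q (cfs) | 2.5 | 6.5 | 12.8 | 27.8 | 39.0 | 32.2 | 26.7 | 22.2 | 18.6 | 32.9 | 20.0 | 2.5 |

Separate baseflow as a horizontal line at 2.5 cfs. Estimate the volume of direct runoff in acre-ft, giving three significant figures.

V ≈ 8.83 acre-ft

Direct-runoff ordinates (Q − Q_b): 0.0, 4.0, 10.3, 25.3, 36.5, 29.7, 24.2, 19.7, 16.1, 30.4, 17.5, 0.0 cfs.
ΣQ_DR = 213.7 cfs.
With Δt = 0.5 h = 1800 s, V = ΣQ_DR · Δt = 213.7 × 1800 = 3.85 × 10^5 ft³ = 8.83 acre-ft.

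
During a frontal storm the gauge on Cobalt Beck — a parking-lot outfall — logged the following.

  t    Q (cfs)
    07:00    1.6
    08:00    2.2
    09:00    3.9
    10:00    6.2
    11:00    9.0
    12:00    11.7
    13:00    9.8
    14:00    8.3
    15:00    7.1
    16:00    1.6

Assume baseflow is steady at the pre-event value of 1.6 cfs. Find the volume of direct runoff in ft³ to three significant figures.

Direct-runoff ordinates (Q − Q_b): 0.0, 0.6, 2.3, 4.6, 7.4, 10.1, 8.2, 6.7, 5.5, 0.0 cfs.
ΣQ_DR = 45.40 cfs.
With Δt = 1 h = 3600 s, V = ΣQ_DR · Δt = 45.40 × 3600 = 1.63 × 10^5 ft³.

V ≈ 1.63 × 10^5 ft³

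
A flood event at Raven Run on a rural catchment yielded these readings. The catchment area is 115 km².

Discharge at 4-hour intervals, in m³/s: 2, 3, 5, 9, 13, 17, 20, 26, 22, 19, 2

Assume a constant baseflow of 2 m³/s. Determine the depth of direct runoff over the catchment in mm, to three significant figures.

Direct runoff: 0.0, 1.0, 3.0, 7.0, 11.0, 15.0, 18.0, 24.0, 20.0, 17.0, 0.0 m³/s; ΣQ_DR = 116.0 m³/s.
V = ΣQ_DR · Δt = 116.0 × 14400 s = 1.670 × 10^6 m³.
Over A = 115 km², depth = V / A = 14.5 mm.

d ≈ 14.5 mm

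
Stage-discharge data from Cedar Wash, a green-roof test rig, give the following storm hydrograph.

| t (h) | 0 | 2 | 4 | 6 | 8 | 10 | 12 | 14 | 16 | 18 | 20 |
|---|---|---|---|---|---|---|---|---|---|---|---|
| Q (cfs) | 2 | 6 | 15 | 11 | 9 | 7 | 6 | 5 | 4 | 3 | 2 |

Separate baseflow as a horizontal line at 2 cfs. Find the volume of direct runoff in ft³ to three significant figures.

Direct-runoff ordinates (Q − Q_b): 0.0, 4.0, 13.0, 9.0, 7.0, 5.0, 4.0, 3.0, 2.0, 1.0, 0.0 cfs.
ΣQ_DR = 48.00 cfs.
With Δt = 2 h = 7200 s, V = ΣQ_DR · Δt = 48.00 × 7200 = 3.46 × 10^5 ft³.

V ≈ 3.46 × 10^5 ft³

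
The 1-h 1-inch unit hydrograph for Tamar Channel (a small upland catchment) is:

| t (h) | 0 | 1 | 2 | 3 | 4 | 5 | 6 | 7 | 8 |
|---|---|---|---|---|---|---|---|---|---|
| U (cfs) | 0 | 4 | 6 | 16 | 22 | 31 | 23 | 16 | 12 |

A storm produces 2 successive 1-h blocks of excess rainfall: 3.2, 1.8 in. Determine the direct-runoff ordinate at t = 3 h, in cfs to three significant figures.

By discrete convolution, Q_j = Σ (P_i / 1 in) · U_{j−i}.
At t = 3 h (j=3): Q = (3.2/1)·16 + (1.8/1)·6 = 62.0 cfs.

Q ≈ 62.0 cfs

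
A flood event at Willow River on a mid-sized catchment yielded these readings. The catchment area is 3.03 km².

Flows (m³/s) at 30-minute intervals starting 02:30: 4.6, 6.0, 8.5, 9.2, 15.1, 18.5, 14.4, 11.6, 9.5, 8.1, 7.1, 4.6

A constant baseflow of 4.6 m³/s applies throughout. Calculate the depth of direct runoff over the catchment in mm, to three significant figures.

Direct runoff: 0.0, 1.4, 3.9, 4.6, 10.5, 13.9, 9.8, 7.0, 4.9, 3.5, 2.5, 0.0 m³/s; ΣQ_DR = 62.00 m³/s.
V = ΣQ_DR · Δt = 62.00 × 1800 s = 1.116 × 10^5 m³.
Over A = 3.03 km², depth = V / A = 36.8 mm.

d ≈ 36.8 mm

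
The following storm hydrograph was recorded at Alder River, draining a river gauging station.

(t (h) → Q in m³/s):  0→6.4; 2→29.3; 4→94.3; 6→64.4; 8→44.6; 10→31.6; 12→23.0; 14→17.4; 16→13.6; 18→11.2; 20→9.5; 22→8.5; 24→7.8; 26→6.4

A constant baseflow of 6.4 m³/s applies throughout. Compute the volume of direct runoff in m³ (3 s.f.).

Direct-runoff ordinates (Q − Q_b): 0.0, 22.9, 87.9, 58.0, 38.2, 25.2, 16.6, 11.0, 7.2, 4.8, 3.1, 2.1, 1.4, 0.0 m³/s.
ΣQ_DR = 278.4 m³/s.
With Δt = 2 h = 7200 s, V = ΣQ_DR · Δt = 278.4 × 7200 = 2.00 × 10^6 m³.

V ≈ 2.00 × 10^6 m³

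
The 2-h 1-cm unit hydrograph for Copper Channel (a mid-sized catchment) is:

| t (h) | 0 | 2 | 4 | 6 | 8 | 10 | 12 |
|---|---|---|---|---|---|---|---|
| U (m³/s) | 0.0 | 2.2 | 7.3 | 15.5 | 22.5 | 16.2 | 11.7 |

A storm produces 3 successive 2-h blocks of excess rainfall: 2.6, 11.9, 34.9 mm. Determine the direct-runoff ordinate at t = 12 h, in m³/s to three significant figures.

By discrete convolution, Q_j = Σ (P_i / 10 mm) · U_{j−i}.
At t = 12 h (j=6): Q = (2.6/10)·11.7 + (11.9/10)·16.2 + (34.9/10)·22.5 = 101 m³/s.

Q ≈ 101 m³/s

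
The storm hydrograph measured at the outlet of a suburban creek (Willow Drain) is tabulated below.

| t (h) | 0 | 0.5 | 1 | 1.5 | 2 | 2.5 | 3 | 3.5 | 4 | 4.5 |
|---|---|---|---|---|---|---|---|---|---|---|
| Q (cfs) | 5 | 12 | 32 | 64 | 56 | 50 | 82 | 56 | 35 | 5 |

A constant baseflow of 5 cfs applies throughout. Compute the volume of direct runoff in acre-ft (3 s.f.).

Direct-runoff ordinates (Q − Q_b): 0.0, 7.0, 27.0, 59.0, 51.0, 45.0, 77.0, 51.0, 30.0, 0.0 cfs.
ΣQ_DR = 347.0 cfs.
With Δt = 0.5 h = 1800 s, V = ΣQ_DR · Δt = 347.0 × 1800 = 6.25 × 10^5 ft³ = 14.3 acre-ft.

V ≈ 14.3 acre-ft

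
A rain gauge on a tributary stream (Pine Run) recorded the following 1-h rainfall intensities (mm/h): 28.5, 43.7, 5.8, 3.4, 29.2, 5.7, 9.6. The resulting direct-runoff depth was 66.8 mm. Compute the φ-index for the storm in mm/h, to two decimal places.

φ ≈ 11.53 mm/h

Only the 3 blocks with intensity above φ contribute runoff: 28.5, 43.7, 29.2 mm/h.
Σ(I−φ)·Δt = d  ⇒  (28.5+43.7+29.2 − 3φ)·1 = 66.8
φ = (101.4 − 66.8/1) / 3 = 11.53 mm/h.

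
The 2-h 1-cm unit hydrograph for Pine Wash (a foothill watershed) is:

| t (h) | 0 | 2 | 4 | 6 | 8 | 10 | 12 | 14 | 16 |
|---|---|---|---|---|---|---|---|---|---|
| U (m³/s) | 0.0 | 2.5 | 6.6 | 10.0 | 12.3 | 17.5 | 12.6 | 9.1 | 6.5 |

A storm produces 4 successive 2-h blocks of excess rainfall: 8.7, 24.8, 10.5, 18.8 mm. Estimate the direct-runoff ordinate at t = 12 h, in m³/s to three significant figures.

By discrete convolution, Q_j = Σ (P_i / 10 mm) · U_{j−i}.
At t = 12 h (j=6): Q = (8.7/10)·12.6 + (24.8/10)·17.5 + (10.5/10)·12.3 + (18.8/10)·10.0 = 86.1 m³/s.

Q ≈ 86.1 m³/s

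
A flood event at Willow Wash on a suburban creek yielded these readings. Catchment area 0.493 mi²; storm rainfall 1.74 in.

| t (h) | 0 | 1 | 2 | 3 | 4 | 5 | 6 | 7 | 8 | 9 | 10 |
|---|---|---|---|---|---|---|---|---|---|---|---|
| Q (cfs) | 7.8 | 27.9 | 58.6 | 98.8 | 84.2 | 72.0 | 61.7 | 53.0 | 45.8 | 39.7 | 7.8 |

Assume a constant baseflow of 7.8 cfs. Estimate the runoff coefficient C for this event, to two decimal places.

C ≈ 0.85

ΣQ_DR = 471.5 cfs; V = ΣQ_DR·Δt = 1.697 × 10^6 ft³.
Runoff depth d = V / A = 1.482 in.
C = d / P = 1.482 / 1.74 = 0.85.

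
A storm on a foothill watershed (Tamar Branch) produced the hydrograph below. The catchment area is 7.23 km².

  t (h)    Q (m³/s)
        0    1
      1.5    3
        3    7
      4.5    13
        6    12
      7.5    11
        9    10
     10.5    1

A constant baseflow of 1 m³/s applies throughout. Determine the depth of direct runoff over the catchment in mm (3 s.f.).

d ≈ 37.3 mm

Direct runoff: 0.0, 2.0, 6.0, 12.0, 11.0, 10.0, 9.0, 0.0 m³/s; ΣQ_DR = 50.00 m³/s.
V = ΣQ_DR · Δt = 50.00 × 5400 s = 2.700 × 10^5 m³.
Over A = 7.23 km², depth = V / A = 37.3 mm.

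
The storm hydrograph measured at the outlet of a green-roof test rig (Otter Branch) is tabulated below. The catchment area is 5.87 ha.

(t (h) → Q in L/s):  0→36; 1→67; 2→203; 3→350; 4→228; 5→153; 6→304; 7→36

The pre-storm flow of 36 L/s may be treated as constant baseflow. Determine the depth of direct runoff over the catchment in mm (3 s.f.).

Direct runoff: 0.0, 31.0, 167.0, 314.0, 192.0, 117.0, 268.0, 0.0 L/s; ΣQ_DR = 1089 L/s.
V = ΣQ_DR · Δt = 1089 × 3600 s = 3.920 × 10^6 L.
Over A = 5.87 ha, depth = V / A = 66.8 mm.

d ≈ 66.8 mm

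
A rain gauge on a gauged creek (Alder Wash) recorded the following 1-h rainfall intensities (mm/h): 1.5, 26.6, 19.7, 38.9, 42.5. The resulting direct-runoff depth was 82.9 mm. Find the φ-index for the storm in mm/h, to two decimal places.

Only the 4 blocks with intensity above φ contribute runoff: 26.6, 19.7, 38.9, 42.5 mm/h.
Σ(I−φ)·Δt = d  ⇒  (26.6+19.7+38.9+42.5 − 4φ)·1 = 82.9
φ = (127.7 − 82.9/1) / 4 = 11.20 mm/h.

φ ≈ 11.20 mm/h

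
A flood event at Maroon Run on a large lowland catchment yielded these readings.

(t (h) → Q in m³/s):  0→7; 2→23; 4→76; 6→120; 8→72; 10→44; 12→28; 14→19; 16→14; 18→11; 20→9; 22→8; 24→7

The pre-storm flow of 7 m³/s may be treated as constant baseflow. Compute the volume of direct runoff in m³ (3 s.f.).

V ≈ 2.50 × 10^6 m³

Direct-runoff ordinates (Q − Q_b): 0.0, 16.0, 69.0, 113.0, 65.0, 37.0, 21.0, 12.0, 7.0, 4.0, 2.0, 1.0, 0.0 m³/s.
ΣQ_DR = 347.0 m³/s.
With Δt = 2 h = 7200 s, V = ΣQ_DR · Δt = 347.0 × 7200 = 2.50 × 10^6 m³.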